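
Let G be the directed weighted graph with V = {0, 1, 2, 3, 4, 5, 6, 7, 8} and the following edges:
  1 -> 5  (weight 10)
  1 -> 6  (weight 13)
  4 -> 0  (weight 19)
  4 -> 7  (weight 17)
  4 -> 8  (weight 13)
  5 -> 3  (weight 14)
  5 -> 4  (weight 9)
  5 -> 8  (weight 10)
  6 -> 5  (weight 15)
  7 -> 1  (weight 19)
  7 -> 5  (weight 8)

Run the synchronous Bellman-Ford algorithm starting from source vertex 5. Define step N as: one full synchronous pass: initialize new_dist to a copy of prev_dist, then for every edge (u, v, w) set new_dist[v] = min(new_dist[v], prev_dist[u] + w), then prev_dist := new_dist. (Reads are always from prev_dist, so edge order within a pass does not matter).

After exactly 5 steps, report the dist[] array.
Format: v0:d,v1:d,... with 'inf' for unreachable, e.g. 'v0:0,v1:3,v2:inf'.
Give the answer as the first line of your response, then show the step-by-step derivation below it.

v0:28,v1:45,v2:inf,v3:14,v4:9,v5:0,v6:58,v7:26,v8:10

step 1: dist = v0:inf,v1:inf,v2:inf,v3:14,v4:9,v5:0,v6:inf,v7:inf,v8:10
step 2: dist = v0:28,v1:inf,v2:inf,v3:14,v4:9,v5:0,v6:inf,v7:26,v8:10
step 3: dist = v0:28,v1:45,v2:inf,v3:14,v4:9,v5:0,v6:inf,v7:26,v8:10
step 4: dist = v0:28,v1:45,v2:inf,v3:14,v4:9,v5:0,v6:58,v7:26,v8:10
step 5: dist = v0:28,v1:45,v2:inf,v3:14,v4:9,v5:0,v6:58,v7:26,v8:10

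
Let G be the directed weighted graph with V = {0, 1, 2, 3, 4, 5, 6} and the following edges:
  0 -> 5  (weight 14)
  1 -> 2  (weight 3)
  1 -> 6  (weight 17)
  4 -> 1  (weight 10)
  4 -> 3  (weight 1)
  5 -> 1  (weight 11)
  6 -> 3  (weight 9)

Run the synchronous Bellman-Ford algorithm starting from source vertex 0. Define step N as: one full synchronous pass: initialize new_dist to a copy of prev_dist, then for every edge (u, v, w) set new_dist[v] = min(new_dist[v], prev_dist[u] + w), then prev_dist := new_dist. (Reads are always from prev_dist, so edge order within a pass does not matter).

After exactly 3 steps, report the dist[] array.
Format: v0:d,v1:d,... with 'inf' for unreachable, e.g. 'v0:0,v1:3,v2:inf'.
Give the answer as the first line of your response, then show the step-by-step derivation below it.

v0:0,v1:25,v2:28,v3:inf,v4:inf,v5:14,v6:42

step 1: dist = v0:0,v1:inf,v2:inf,v3:inf,v4:inf,v5:14,v6:inf
step 2: dist = v0:0,v1:25,v2:inf,v3:inf,v4:inf,v5:14,v6:inf
step 3: dist = v0:0,v1:25,v2:28,v3:inf,v4:inf,v5:14,v6:42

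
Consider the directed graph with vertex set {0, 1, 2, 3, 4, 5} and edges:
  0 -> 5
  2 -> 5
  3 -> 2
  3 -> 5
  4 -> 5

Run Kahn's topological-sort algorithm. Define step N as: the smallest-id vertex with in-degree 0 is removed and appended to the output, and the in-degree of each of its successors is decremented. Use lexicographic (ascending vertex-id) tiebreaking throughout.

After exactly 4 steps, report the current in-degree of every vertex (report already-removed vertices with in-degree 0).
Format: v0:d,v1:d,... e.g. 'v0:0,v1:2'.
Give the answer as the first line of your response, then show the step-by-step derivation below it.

v0:0,v1:0,v2:0,v3:0,v4:0,v5:1

step 1: output 0; order=[0]; indeg=(0,0,1,0,0,3)
step 2: output 1; order=[0,1]; indeg=(0,0,1,0,0,3)
step 3: output 3; order=[0,1,3]; indeg=(0,0,0,0,0,2)
step 4: output 2; order=[0,1,3,2]; indeg=(0,0,0,0,0,1)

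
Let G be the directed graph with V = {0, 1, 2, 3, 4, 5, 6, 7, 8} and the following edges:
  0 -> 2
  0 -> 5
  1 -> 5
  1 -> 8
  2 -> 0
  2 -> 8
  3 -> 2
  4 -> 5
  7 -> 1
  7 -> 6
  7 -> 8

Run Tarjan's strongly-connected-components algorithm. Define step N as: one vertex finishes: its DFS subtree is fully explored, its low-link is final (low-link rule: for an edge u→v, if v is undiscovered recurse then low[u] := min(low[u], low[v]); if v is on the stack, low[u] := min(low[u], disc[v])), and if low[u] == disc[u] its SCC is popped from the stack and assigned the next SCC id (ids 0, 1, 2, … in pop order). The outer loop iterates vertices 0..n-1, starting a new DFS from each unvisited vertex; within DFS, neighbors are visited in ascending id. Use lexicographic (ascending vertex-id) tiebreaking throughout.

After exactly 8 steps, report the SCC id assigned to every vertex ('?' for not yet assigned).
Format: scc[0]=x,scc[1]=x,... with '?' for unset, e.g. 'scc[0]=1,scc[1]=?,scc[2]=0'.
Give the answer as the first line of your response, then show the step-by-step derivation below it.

scc[0]=2,scc[1]=3,scc[2]=2,scc[3]=4,scc[4]=5,scc[5]=1,scc[6]=6,scc[7]=?,scc[8]=0

step 1: low=(low[0]=0,low[1]=?,low[2]=0,low[3]=?,low[4]=?,low[5]=?,low[6]=?,low[7]=?,low[8]=2); scc=(scc[0]=?,scc[1]=?,scc[2]=?,scc[3]=?,scc[4]=?,scc[5]=?,scc[6]=?,scc[7]=?,scc[8]=0)
step 2: low=(low[0]=0,low[1]=?,low[2]=0,low[3]=?,low[4]=?,low[5]=?,low[6]=?,low[7]=?,low[8]=2); scc=(scc[0]=?,scc[1]=?,scc[2]=?,scc[3]=?,scc[4]=?,scc[5]=?,scc[6]=?,scc[7]=?,scc[8]=0)
step 3: low=(low[0]=0,low[1]=?,low[2]=0,low[3]=?,low[4]=?,low[5]=3,low[6]=?,low[7]=?,low[8]=2); scc=(scc[0]=?,scc[1]=?,scc[2]=?,scc[3]=?,scc[4]=?,scc[5]=1,scc[6]=?,scc[7]=?,scc[8]=0)
step 4: low=(low[0]=0,low[1]=?,low[2]=0,low[3]=?,low[4]=?,low[5]=3,low[6]=?,low[7]=?,low[8]=2); scc=(scc[0]=2,scc[1]=?,scc[2]=2,scc[3]=?,scc[4]=?,scc[5]=1,scc[6]=?,scc[7]=?,scc[8]=0)
step 5: low=(low[0]=0,low[1]=4,low[2]=0,low[3]=?,low[4]=?,low[5]=3,low[6]=?,low[7]=?,low[8]=2); scc=(scc[0]=2,scc[1]=3,scc[2]=2,scc[3]=?,scc[4]=?,scc[5]=1,scc[6]=?,scc[7]=?,scc[8]=0)
step 6: low=(low[0]=0,low[1]=4,low[2]=0,low[3]=5,low[4]=?,low[5]=3,low[6]=?,low[7]=?,low[8]=2); scc=(scc[0]=2,scc[1]=3,scc[2]=2,scc[3]=4,scc[4]=?,scc[5]=1,scc[6]=?,scc[7]=?,scc[8]=0)
step 7: low=(low[0]=0,low[1]=4,low[2]=0,low[3]=5,low[4]=6,low[5]=3,low[6]=?,low[7]=?,low[8]=2); scc=(scc[0]=2,scc[1]=3,scc[2]=2,scc[3]=4,scc[4]=5,scc[5]=1,scc[6]=?,scc[7]=?,scc[8]=0)
step 8: low=(low[0]=0,low[1]=4,low[2]=0,low[3]=5,low[4]=6,low[5]=3,low[6]=7,low[7]=?,low[8]=2); scc=(scc[0]=2,scc[1]=3,scc[2]=2,scc[3]=4,scc[4]=5,scc[5]=1,scc[6]=6,scc[7]=?,scc[8]=0)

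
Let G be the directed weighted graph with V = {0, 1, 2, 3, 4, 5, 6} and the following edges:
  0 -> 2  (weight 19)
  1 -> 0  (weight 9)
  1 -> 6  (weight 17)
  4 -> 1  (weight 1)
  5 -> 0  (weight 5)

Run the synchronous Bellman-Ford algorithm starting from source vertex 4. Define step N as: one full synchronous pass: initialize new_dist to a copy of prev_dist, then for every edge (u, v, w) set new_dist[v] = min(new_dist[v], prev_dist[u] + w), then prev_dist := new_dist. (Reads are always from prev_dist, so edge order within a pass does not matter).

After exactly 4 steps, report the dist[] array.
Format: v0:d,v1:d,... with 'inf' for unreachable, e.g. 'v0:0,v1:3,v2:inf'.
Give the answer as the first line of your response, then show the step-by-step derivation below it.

v0:10,v1:1,v2:29,v3:inf,v4:0,v5:inf,v6:18

step 1: dist = v0:inf,v1:1,v2:inf,v3:inf,v4:0,v5:inf,v6:inf
step 2: dist = v0:10,v1:1,v2:inf,v3:inf,v4:0,v5:inf,v6:18
step 3: dist = v0:10,v1:1,v2:29,v3:inf,v4:0,v5:inf,v6:18
step 4: dist = v0:10,v1:1,v2:29,v3:inf,v4:0,v5:inf,v6:18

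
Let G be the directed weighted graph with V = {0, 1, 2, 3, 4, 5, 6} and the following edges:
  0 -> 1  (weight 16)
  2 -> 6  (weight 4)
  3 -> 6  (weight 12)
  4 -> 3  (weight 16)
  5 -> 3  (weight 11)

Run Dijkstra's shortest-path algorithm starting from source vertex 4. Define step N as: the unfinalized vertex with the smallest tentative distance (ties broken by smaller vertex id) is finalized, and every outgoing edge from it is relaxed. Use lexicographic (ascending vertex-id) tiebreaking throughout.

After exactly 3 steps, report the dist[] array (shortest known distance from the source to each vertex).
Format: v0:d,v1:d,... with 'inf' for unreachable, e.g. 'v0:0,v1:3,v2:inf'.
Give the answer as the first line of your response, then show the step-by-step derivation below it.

v0:inf,v1:inf,v2:inf,v3:16,v4:0,v5:inf,v6:28

step 1: dist = v0:inf,v1:inf,v2:inf,v3:16,v4:0,v5:inf,v6:inf
step 2: dist = v0:inf,v1:inf,v2:inf,v3:16,v4:0,v5:inf,v6:28
step 3: dist = v0:inf,v1:inf,v2:inf,v3:16,v4:0,v5:inf,v6:28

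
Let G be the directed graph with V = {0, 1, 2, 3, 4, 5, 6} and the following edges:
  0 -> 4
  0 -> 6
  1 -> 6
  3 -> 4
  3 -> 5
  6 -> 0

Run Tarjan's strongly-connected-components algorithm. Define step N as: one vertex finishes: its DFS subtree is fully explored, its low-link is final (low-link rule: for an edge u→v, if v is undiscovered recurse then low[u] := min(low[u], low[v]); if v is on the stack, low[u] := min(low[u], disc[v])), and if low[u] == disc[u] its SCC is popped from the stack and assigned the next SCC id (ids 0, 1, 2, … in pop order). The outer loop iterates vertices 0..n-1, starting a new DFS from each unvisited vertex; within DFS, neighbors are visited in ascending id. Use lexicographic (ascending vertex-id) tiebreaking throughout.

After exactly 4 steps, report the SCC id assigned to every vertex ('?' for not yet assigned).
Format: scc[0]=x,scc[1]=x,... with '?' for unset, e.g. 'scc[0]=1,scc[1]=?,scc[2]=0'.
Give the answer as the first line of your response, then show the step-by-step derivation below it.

scc[0]=1,scc[1]=2,scc[2]=?,scc[3]=?,scc[4]=0,scc[5]=?,scc[6]=1

step 1: low=(low[0]=0,low[1]=?,low[2]=?,low[3]=?,low[4]=1,low[5]=?,low[6]=?); scc=(scc[0]=?,scc[1]=?,scc[2]=?,scc[3]=?,scc[4]=0,scc[5]=?,scc[6]=?)
step 2: low=(low[0]=0,low[1]=?,low[2]=?,low[3]=?,low[4]=1,low[5]=?,low[6]=0); scc=(scc[0]=?,scc[1]=?,scc[2]=?,scc[3]=?,scc[4]=0,scc[5]=?,scc[6]=?)
step 3: low=(low[0]=0,low[1]=?,low[2]=?,low[3]=?,low[4]=1,low[5]=?,low[6]=0); scc=(scc[0]=1,scc[1]=?,scc[2]=?,scc[3]=?,scc[4]=0,scc[5]=?,scc[6]=1)
step 4: low=(low[0]=0,low[1]=3,low[2]=?,low[3]=?,low[4]=1,low[5]=?,low[6]=0); scc=(scc[0]=1,scc[1]=2,scc[2]=?,scc[3]=?,scc[4]=0,scc[5]=?,scc[6]=1)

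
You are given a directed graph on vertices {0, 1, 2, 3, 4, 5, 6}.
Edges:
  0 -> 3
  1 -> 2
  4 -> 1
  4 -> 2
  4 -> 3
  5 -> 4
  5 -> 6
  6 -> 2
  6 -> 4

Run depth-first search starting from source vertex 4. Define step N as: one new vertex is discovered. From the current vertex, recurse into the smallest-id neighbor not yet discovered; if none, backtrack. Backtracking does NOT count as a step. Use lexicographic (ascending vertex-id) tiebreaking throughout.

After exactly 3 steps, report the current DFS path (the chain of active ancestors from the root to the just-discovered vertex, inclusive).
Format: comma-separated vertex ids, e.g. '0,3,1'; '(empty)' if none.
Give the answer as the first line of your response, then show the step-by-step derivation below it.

4,1,2

step 1: discover 4; path=4; order=4
step 2: discover 1; path=4>1; order=4,1
step 3: discover 2; path=4>1>2; order=4,1,2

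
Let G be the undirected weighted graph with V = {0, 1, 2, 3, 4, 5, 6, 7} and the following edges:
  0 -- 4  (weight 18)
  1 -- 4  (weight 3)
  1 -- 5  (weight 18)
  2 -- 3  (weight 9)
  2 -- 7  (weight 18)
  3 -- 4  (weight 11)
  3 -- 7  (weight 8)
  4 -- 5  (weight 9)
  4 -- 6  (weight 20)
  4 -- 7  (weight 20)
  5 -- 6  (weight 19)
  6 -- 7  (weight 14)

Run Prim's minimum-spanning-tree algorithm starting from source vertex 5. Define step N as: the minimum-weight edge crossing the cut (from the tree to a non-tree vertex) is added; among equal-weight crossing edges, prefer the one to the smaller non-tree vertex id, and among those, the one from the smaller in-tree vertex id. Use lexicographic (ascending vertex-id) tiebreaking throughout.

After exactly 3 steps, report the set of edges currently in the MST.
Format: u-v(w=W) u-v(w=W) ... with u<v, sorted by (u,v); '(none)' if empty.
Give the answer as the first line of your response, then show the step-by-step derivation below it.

1-4(w=3) 3-4(w=11) 4-5(w=9)

step 1: add edge 4-5 (w=9); MST = {4-5(w=9)}
step 2: add edge 1-4 (w=3); MST = {1-4(w=3) 4-5(w=9)}
step 3: add edge 3-4 (w=11); MST = {1-4(w=3) 3-4(w=11) 4-5(w=9)}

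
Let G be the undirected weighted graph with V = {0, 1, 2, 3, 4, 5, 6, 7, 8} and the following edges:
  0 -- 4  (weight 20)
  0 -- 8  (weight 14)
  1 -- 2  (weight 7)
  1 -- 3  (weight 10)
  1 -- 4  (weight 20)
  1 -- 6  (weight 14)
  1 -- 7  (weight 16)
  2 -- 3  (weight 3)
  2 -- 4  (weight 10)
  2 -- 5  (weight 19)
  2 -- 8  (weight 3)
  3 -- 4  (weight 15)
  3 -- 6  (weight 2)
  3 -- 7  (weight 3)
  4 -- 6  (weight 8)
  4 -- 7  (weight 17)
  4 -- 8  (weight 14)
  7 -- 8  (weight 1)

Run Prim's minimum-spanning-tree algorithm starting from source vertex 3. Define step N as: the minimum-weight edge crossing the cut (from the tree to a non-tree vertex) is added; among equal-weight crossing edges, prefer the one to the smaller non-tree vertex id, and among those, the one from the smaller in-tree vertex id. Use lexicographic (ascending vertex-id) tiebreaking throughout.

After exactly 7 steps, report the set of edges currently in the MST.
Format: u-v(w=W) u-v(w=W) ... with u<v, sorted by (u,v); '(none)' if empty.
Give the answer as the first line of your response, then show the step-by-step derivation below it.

0-8(w=14) 1-2(w=7) 2-3(w=3) 3-6(w=2) 3-7(w=3) 4-6(w=8) 7-8(w=1)

step 1: add edge 3-6 (w=2); MST = {3-6(w=2)}
step 2: add edge 2-3 (w=3); MST = {2-3(w=3) 3-6(w=2)}
step 3: add edge 3-7 (w=3); MST = {2-3(w=3) 3-6(w=2) 3-7(w=3)}
step 4: add edge 7-8 (w=1); MST = {2-3(w=3) 3-6(w=2) 3-7(w=3) 7-8(w=1)}
step 5: add edge 1-2 (w=7); MST = {1-2(w=7) 2-3(w=3) 3-6(w=2) 3-7(w=3) 7-8(w=1)}
step 6: add edge 4-6 (w=8); MST = {1-2(w=7) 2-3(w=3) 3-6(w=2) 3-7(w=3) 4-6(w=8) 7-8(w=1)}
step 7: add edge 0-8 (w=14); MST = {0-8(w=14) 1-2(w=7) 2-3(w=3) 3-6(w=2) 3-7(w=3) 4-6(w=8) 7-8(w=1)}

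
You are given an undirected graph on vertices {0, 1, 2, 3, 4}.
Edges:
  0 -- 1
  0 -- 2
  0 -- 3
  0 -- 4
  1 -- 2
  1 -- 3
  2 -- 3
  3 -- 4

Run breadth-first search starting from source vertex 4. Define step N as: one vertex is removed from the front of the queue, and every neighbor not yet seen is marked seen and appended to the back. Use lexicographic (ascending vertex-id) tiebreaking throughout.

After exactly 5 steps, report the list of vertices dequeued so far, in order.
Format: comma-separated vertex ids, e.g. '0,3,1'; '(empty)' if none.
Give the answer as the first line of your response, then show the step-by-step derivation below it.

4,0,3,1,2

step 1: dequeue 4; queue=[0,3]; order=4
step 2: dequeue 0; queue=[3,1,2]; order=4,0
step 3: dequeue 3; queue=[1,2]; order=4,0,3
step 4: dequeue 1; queue=[2]; order=4,0,3,1
step 5: dequeue 2; queue=[(empty)]; order=4,0,3,1,2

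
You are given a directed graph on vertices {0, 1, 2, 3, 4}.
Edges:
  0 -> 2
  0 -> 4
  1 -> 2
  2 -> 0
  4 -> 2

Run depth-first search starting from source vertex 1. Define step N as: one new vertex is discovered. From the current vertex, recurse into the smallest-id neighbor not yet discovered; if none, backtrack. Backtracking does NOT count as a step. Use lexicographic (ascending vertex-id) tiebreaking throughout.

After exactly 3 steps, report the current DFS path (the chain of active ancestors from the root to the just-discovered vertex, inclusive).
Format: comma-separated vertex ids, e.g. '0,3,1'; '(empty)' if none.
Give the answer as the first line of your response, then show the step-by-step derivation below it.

1,2,0

step 1: discover 1; path=1; order=1
step 2: discover 2; path=1>2; order=1,2
step 3: discover 0; path=1>2>0; order=1,2,0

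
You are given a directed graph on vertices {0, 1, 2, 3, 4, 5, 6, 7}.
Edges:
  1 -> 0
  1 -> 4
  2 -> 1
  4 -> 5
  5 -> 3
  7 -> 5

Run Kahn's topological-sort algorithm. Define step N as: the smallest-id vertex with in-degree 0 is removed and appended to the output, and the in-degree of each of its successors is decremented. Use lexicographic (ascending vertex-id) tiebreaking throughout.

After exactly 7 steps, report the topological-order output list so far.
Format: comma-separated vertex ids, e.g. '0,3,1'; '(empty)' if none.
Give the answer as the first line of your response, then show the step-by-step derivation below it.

2,1,0,4,6,7,5

step 1: output 2; order=[2]; indeg=(1,0,0,1,1,2,0,0)
step 2: output 1; order=[2,1]; indeg=(0,0,0,1,0,2,0,0)
step 3: output 0; order=[2,1,0]; indeg=(0,0,0,1,0,2,0,0)
step 4: output 4; order=[2,1,0,4]; indeg=(0,0,0,1,0,1,0,0)
step 5: output 6; order=[2,1,0,4,6]; indeg=(0,0,0,1,0,1,0,0)
step 6: output 7; order=[2,1,0,4,6,7]; indeg=(0,0,0,1,0,0,0,0)
step 7: output 5; order=[2,1,0,4,6,7,5]; indeg=(0,0,0,0,0,0,0,0)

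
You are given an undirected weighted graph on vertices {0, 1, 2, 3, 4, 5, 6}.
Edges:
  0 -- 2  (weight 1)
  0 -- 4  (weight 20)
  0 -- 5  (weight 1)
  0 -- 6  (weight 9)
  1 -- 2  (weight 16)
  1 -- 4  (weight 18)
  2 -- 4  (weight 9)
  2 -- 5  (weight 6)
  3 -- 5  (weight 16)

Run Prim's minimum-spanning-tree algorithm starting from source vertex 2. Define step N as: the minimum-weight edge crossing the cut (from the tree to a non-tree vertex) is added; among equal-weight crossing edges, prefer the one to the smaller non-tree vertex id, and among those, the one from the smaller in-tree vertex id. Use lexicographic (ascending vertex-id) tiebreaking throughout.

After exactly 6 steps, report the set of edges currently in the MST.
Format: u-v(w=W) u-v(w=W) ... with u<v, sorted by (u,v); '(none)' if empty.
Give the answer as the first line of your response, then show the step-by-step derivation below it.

0-2(w=1) 0-5(w=1) 0-6(w=9) 1-2(w=16) 2-4(w=9) 3-5(w=16)

step 1: add edge 0-2 (w=1); MST = {0-2(w=1)}
step 2: add edge 0-5 (w=1); MST = {0-2(w=1) 0-5(w=1)}
step 3: add edge 2-4 (w=9); MST = {0-2(w=1) 0-5(w=1) 2-4(w=9)}
step 4: add edge 0-6 (w=9); MST = {0-2(w=1) 0-5(w=1) 0-6(w=9) 2-4(w=9)}
step 5: add edge 1-2 (w=16); MST = {0-2(w=1) 0-5(w=1) 0-6(w=9) 1-2(w=16) 2-4(w=9)}
step 6: add edge 3-5 (w=16); MST = {0-2(w=1) 0-5(w=1) 0-6(w=9) 1-2(w=16) 2-4(w=9) 3-5(w=16)}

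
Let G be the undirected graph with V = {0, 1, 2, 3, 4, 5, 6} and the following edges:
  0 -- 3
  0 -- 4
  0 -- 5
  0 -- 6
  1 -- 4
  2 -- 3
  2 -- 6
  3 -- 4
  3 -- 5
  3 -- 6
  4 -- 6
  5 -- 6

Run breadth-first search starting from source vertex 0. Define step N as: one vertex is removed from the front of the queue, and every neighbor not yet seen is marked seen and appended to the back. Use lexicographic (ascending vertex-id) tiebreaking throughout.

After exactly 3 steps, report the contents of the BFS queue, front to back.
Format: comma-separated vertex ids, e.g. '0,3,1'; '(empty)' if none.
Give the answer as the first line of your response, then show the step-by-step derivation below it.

5,6,2,1

step 1: dequeue 0; queue=[3,4,5,6]; order=0
step 2: dequeue 3; queue=[4,5,6,2]; order=0,3
step 3: dequeue 4; queue=[5,6,2,1]; order=0,3,4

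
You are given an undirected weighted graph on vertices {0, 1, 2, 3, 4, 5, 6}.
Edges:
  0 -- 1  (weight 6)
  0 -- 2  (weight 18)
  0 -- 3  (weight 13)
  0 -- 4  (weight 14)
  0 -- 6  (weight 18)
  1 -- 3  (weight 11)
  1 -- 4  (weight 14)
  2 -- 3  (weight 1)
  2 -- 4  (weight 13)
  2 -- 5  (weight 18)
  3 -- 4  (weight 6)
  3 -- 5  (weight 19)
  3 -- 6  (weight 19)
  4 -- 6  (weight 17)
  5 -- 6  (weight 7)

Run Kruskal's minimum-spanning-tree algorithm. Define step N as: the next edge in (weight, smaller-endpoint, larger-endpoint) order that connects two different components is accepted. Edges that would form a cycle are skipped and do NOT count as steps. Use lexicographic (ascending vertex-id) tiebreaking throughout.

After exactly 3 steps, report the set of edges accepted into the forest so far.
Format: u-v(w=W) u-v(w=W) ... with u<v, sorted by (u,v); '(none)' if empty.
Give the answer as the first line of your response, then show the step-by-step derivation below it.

0-1(w=6) 2-3(w=1) 3-4(w=6)

step 1: add edge 2-3 (w=1); MST = {2-3(w=1)}
step 2: add edge 0-1 (w=6); MST = {0-1(w=6) 2-3(w=1)}
step 3: add edge 3-4 (w=6); MST = {0-1(w=6) 2-3(w=1) 3-4(w=6)}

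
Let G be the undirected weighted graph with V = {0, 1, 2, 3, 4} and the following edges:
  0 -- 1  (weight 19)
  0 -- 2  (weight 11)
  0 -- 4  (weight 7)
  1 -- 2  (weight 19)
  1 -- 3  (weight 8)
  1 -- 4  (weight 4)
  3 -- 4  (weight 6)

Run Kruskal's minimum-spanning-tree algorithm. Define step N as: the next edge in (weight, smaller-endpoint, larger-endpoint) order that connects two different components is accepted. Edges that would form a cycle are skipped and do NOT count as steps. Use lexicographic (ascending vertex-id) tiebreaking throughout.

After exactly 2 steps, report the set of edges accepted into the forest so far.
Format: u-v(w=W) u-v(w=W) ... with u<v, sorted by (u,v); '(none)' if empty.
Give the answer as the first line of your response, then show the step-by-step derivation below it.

1-4(w=4) 3-4(w=6)

step 1: add edge 1-4 (w=4); MST = {1-4(w=4)}
step 2: add edge 3-4 (w=6); MST = {1-4(w=4) 3-4(w=6)}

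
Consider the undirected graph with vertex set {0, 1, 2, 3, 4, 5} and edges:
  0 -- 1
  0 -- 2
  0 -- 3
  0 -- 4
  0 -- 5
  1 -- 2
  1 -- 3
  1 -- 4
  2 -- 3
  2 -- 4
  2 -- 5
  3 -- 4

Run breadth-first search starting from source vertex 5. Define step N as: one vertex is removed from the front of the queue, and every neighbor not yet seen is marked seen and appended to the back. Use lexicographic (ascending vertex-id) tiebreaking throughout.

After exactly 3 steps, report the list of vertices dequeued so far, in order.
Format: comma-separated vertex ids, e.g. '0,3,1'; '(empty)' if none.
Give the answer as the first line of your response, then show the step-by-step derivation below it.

5,0,2

step 1: dequeue 5; queue=[0,2]; order=5
step 2: dequeue 0; queue=[2,1,3,4]; order=5,0
step 3: dequeue 2; queue=[1,3,4]; order=5,0,2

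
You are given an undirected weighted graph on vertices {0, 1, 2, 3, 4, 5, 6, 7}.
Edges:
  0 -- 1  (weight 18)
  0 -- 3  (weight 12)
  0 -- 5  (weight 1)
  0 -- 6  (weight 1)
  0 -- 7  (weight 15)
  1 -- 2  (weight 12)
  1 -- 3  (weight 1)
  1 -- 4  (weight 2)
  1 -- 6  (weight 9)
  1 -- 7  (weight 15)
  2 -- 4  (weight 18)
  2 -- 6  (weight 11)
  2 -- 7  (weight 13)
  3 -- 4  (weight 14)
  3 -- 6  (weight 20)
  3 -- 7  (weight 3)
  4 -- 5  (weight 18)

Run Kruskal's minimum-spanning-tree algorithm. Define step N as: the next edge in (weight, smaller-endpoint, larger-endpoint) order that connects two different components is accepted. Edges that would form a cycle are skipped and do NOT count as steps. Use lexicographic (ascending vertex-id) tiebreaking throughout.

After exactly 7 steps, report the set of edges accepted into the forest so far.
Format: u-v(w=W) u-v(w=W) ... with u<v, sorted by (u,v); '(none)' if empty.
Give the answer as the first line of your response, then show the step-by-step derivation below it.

0-5(w=1) 0-6(w=1) 1-3(w=1) 1-4(w=2) 1-6(w=9) 2-6(w=11) 3-7(w=3)

step 1: add edge 0-5 (w=1); MST = {0-5(w=1)}
step 2: add edge 0-6 (w=1); MST = {0-5(w=1) 0-6(w=1)}
step 3: add edge 1-3 (w=1); MST = {0-5(w=1) 0-6(w=1) 1-3(w=1)}
step 4: add edge 1-4 (w=2); MST = {0-5(w=1) 0-6(w=1) 1-3(w=1) 1-4(w=2)}
step 5: add edge 3-7 (w=3); MST = {0-5(w=1) 0-6(w=1) 1-3(w=1) 1-4(w=2) 3-7(w=3)}
step 6: add edge 1-6 (w=9); MST = {0-5(w=1) 0-6(w=1) 1-3(w=1) 1-4(w=2) 1-6(w=9) 3-7(w=3)}
step 7: add edge 2-6 (w=11); MST = {0-5(w=1) 0-6(w=1) 1-3(w=1) 1-4(w=2) 1-6(w=9) 2-6(w=11) 3-7(w=3)}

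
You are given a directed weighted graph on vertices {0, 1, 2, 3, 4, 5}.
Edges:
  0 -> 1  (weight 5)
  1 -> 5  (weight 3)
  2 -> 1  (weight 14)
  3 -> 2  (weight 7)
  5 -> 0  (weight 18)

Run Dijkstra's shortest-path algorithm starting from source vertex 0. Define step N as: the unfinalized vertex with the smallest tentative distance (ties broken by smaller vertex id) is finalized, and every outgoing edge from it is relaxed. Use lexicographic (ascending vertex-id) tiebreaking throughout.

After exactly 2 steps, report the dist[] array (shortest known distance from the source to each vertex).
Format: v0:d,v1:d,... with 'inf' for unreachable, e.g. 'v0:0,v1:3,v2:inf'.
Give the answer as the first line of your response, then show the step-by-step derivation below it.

v0:0,v1:5,v2:inf,v3:inf,v4:inf,v5:8

step 1: dist = v0:0,v1:5,v2:inf,v3:inf,v4:inf,v5:inf
step 2: dist = v0:0,v1:5,v2:inf,v3:inf,v4:inf,v5:8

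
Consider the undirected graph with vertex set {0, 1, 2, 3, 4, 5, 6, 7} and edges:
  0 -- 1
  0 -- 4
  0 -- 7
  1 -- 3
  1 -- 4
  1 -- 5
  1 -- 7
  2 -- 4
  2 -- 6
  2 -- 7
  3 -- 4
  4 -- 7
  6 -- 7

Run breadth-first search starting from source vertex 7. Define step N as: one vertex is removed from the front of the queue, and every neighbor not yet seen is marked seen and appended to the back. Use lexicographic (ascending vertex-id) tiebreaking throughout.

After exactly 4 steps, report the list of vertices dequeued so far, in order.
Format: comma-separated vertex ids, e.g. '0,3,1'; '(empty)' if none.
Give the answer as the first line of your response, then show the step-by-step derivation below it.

7,0,1,2

step 1: dequeue 7; queue=[0,1,2,4,6]; order=7
step 2: dequeue 0; queue=[1,2,4,6]; order=7,0
step 3: dequeue 1; queue=[2,4,6,3,5]; order=7,0,1
step 4: dequeue 2; queue=[4,6,3,5]; order=7,0,1,2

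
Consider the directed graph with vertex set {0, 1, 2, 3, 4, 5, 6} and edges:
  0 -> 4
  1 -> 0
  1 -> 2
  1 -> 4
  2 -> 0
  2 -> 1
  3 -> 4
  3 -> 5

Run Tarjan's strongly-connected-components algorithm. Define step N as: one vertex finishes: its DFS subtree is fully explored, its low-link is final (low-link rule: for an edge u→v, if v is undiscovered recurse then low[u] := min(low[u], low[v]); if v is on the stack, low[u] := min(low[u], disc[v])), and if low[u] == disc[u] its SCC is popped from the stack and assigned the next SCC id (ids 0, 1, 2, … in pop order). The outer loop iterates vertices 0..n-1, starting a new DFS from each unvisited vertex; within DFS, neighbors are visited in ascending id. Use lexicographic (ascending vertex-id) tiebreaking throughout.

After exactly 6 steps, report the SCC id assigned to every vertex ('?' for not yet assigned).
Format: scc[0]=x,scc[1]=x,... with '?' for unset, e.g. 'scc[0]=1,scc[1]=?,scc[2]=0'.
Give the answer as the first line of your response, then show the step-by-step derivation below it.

scc[0]=1,scc[1]=2,scc[2]=2,scc[3]=4,scc[4]=0,scc[5]=3,scc[6]=?

step 1: low=(low[0]=0,low[1]=?,low[2]=?,low[3]=?,low[4]=1,low[5]=?,low[6]=?); scc=(scc[0]=?,scc[1]=?,scc[2]=?,scc[3]=?,scc[4]=0,scc[5]=?,scc[6]=?)
step 2: low=(low[0]=0,low[1]=?,low[2]=?,low[3]=?,low[4]=1,low[5]=?,low[6]=?); scc=(scc[0]=1,scc[1]=?,scc[2]=?,scc[3]=?,scc[4]=0,scc[5]=?,scc[6]=?)
step 3: low=(low[0]=0,low[1]=2,low[2]=2,low[3]=?,low[4]=1,low[5]=?,low[6]=?); scc=(scc[0]=1,scc[1]=?,scc[2]=?,scc[3]=?,scc[4]=0,scc[5]=?,scc[6]=?)
step 4: low=(low[0]=0,low[1]=2,low[2]=2,low[3]=?,low[4]=1,low[5]=?,low[6]=?); scc=(scc[0]=1,scc[1]=2,scc[2]=2,scc[3]=?,scc[4]=0,scc[5]=?,scc[6]=?)
step 5: low=(low[0]=0,low[1]=2,low[2]=2,low[3]=4,low[4]=1,low[5]=5,low[6]=?); scc=(scc[0]=1,scc[1]=2,scc[2]=2,scc[3]=?,scc[4]=0,scc[5]=3,scc[6]=?)
step 6: low=(low[0]=0,low[1]=2,low[2]=2,low[3]=4,low[4]=1,low[5]=5,low[6]=?); scc=(scc[0]=1,scc[1]=2,scc[2]=2,scc[3]=4,scc[4]=0,scc[5]=3,scc[6]=?)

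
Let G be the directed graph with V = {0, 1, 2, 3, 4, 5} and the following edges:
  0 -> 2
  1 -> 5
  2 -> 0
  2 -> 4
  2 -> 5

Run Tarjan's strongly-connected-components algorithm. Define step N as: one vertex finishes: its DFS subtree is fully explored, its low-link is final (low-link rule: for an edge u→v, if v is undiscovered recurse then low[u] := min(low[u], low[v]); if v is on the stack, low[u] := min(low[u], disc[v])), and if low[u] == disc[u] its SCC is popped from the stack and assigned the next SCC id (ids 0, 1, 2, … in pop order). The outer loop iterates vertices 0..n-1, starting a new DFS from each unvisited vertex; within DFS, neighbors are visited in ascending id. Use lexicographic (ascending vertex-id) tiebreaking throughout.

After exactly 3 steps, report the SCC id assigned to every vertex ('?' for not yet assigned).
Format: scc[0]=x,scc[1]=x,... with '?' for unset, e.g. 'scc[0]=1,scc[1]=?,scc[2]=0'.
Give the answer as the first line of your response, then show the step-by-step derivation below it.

scc[0]=?,scc[1]=?,scc[2]=?,scc[3]=?,scc[4]=0,scc[5]=1

step 1: low=(low[0]=0,low[1]=?,low[2]=0,low[3]=?,low[4]=2,low[5]=?); scc=(scc[0]=?,scc[1]=?,scc[2]=?,scc[3]=?,scc[4]=0,scc[5]=?)
step 2: low=(low[0]=0,low[1]=?,low[2]=0,low[3]=?,low[4]=2,low[5]=3); scc=(scc[0]=?,scc[1]=?,scc[2]=?,scc[3]=?,scc[4]=0,scc[5]=1)
step 3: low=(low[0]=0,low[1]=?,low[2]=0,low[3]=?,low[4]=2,low[5]=3); scc=(scc[0]=?,scc[1]=?,scc[2]=?,scc[3]=?,scc[4]=0,scc[5]=1)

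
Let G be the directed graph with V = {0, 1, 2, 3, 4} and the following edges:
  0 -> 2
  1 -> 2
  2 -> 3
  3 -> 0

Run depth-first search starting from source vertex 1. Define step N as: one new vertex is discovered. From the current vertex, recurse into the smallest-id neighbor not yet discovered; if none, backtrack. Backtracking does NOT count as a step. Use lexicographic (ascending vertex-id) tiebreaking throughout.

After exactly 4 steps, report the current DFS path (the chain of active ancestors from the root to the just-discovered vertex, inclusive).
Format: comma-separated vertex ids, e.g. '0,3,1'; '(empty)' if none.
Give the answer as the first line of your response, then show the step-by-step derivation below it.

1,2,3,0

step 1: discover 1; path=1; order=1
step 2: discover 2; path=1>2; order=1,2
step 3: discover 3; path=1>2>3; order=1,2,3
step 4: discover 0; path=1>2>3>0; order=1,2,3,0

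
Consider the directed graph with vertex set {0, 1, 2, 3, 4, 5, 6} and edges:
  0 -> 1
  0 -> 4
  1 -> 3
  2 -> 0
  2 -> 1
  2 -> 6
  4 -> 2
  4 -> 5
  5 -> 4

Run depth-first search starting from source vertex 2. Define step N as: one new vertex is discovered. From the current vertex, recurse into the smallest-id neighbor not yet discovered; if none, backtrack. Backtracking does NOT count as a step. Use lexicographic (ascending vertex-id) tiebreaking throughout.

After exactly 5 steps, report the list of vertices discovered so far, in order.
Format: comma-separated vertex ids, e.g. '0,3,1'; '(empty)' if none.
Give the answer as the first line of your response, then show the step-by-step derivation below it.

2,0,1,3,4

step 1: discover 2; path=2; order=2
step 2: discover 0; path=2>0; order=2,0
step 3: discover 1; path=2>0>1; order=2,0,1
step 4: discover 3; path=2>0>1>3; order=2,0,1,3
step 5: discover 4; path=2>0>4; order=2,0,1,3,4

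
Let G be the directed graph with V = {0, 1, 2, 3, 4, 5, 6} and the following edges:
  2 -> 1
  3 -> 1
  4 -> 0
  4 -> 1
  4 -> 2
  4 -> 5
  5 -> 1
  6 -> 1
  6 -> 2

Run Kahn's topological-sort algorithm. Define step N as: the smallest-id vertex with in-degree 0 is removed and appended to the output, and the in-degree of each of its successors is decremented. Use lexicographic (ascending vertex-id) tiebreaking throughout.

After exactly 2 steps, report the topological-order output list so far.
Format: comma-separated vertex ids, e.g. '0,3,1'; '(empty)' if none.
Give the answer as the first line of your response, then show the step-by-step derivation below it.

3,4

step 1: output 3; order=[3]; indeg=(1,4,2,0,0,1,0)
step 2: output 4; order=[3,4]; indeg=(0,3,1,0,0,0,0)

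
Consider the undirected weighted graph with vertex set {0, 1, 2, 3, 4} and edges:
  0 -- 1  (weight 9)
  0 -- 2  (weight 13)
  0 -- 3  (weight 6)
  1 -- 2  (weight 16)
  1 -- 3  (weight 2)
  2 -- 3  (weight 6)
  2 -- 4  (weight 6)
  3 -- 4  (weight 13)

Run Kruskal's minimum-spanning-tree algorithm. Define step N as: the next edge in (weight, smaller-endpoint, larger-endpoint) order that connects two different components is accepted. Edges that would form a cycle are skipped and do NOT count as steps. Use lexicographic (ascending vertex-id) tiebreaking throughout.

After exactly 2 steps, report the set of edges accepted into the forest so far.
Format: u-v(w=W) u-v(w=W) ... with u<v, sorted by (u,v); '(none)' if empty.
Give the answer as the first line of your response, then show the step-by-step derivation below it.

0-3(w=6) 1-3(w=2)

step 1: add edge 1-3 (w=2); MST = {1-3(w=2)}
step 2: add edge 0-3 (w=6); MST = {0-3(w=6) 1-3(w=2)}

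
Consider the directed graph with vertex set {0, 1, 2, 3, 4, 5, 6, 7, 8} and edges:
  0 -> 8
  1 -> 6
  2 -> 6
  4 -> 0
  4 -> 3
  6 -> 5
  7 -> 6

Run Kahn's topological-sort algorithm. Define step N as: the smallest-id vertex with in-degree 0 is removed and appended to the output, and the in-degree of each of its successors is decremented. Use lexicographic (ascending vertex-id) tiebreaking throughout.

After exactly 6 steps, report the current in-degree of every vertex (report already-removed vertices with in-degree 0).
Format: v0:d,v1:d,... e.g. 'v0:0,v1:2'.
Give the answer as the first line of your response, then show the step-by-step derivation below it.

v0:0,v1:0,v2:0,v3:0,v4:0,v5:1,v6:0,v7:0,v8:0

step 1: output 1; order=[1]; indeg=(1,0,0,1,0,1,2,0,1)
step 2: output 2; order=[1,2]; indeg=(1,0,0,1,0,1,1,0,1)
step 3: output 4; order=[1,2,4]; indeg=(0,0,0,0,0,1,1,0,1)
step 4: output 0; order=[1,2,4,0]; indeg=(0,0,0,0,0,1,1,0,0)
step 5: output 3; order=[1,2,4,0,3]; indeg=(0,0,0,0,0,1,1,0,0)
step 6: output 7; order=[1,2,4,0,3,7]; indeg=(0,0,0,0,0,1,0,0,0)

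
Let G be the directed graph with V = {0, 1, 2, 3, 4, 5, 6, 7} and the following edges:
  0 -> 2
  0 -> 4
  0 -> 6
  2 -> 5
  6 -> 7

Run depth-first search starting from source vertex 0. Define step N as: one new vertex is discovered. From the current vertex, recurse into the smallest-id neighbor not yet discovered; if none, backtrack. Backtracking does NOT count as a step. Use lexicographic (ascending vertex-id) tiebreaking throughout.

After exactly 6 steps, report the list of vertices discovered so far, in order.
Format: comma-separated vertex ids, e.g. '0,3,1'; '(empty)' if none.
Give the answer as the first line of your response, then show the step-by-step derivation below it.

0,2,5,4,6,7

step 1: discover 0; path=0; order=0
step 2: discover 2; path=0>2; order=0,2
step 3: discover 5; path=0>2>5; order=0,2,5
step 4: discover 4; path=0>4; order=0,2,5,4
step 5: discover 6; path=0>6; order=0,2,5,4,6
step 6: discover 7; path=0>6>7; order=0,2,5,4,6,7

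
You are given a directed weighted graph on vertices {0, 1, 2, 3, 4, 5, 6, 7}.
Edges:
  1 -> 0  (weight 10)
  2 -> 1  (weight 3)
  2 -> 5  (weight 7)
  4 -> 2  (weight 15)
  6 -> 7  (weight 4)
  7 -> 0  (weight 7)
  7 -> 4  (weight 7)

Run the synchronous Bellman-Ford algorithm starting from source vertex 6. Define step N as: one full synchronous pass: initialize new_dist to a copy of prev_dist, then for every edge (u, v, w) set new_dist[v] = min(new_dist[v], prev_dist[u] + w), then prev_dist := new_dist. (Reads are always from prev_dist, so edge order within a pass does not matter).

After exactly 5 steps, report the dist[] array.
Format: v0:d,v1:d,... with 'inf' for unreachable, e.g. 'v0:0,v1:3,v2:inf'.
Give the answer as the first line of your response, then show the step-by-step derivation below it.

v0:11,v1:29,v2:26,v3:inf,v4:11,v5:33,v6:0,v7:4

step 1: dist = v0:inf,v1:inf,v2:inf,v3:inf,v4:inf,v5:inf,v6:0,v7:4
step 2: dist = v0:11,v1:inf,v2:inf,v3:inf,v4:11,v5:inf,v6:0,v7:4
step 3: dist = v0:11,v1:inf,v2:26,v3:inf,v4:11,v5:inf,v6:0,v7:4
step 4: dist = v0:11,v1:29,v2:26,v3:inf,v4:11,v5:33,v6:0,v7:4
step 5: dist = v0:11,v1:29,v2:26,v3:inf,v4:11,v5:33,v6:0,v7:4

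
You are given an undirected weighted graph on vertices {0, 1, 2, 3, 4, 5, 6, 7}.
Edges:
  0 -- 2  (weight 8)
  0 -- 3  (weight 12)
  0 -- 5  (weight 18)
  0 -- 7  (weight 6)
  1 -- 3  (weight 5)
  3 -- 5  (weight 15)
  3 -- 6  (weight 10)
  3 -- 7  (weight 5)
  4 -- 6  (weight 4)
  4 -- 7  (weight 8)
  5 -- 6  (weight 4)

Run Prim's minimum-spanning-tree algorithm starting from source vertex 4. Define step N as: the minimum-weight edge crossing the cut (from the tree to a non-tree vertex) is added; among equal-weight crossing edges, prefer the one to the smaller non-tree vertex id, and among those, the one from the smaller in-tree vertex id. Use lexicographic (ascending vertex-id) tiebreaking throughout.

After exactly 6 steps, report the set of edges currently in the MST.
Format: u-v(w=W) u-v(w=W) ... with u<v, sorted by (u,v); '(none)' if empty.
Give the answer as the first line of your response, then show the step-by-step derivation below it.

0-7(w=6) 1-3(w=5) 3-7(w=5) 4-6(w=4) 4-7(w=8) 5-6(w=4)

step 1: add edge 4-6 (w=4); MST = {4-6(w=4)}
step 2: add edge 5-6 (w=4); MST = {4-6(w=4) 5-6(w=4)}
step 3: add edge 4-7 (w=8); MST = {4-6(w=4) 4-7(w=8) 5-6(w=4)}
step 4: add edge 3-7 (w=5); MST = {3-7(w=5) 4-6(w=4) 4-7(w=8) 5-6(w=4)}
step 5: add edge 1-3 (w=5); MST = {1-3(w=5) 3-7(w=5) 4-6(w=4) 4-7(w=8) 5-6(w=4)}
step 6: add edge 0-7 (w=6); MST = {0-7(w=6) 1-3(w=5) 3-7(w=5) 4-6(w=4) 4-7(w=8) 5-6(w=4)}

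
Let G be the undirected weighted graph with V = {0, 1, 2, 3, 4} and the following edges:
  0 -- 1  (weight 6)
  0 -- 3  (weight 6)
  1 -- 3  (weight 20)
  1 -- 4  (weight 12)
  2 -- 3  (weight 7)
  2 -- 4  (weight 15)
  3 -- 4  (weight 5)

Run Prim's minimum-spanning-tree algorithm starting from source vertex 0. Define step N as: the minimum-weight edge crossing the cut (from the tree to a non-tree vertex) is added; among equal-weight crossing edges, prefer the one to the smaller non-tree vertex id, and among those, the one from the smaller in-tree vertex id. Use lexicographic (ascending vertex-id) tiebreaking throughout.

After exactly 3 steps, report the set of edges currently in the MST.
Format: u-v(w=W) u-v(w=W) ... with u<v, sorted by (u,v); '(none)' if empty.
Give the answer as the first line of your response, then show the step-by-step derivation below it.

0-1(w=6) 0-3(w=6) 3-4(w=5)

step 1: add edge 0-1 (w=6); MST = {0-1(w=6)}
step 2: add edge 0-3 (w=6); MST = {0-1(w=6) 0-3(w=6)}
step 3: add edge 3-4 (w=5); MST = {0-1(w=6) 0-3(w=6) 3-4(w=5)}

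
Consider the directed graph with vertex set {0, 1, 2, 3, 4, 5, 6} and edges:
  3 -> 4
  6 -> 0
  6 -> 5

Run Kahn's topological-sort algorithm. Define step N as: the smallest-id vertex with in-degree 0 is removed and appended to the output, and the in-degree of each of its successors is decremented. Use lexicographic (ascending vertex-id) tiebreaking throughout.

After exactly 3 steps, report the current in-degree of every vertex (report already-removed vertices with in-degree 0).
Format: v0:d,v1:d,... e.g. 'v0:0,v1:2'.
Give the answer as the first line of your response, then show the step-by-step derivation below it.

v0:1,v1:0,v2:0,v3:0,v4:0,v5:1,v6:0

step 1: output 1; order=[1]; indeg=(1,0,0,0,1,1,0)
step 2: output 2; order=[1,2]; indeg=(1,0,0,0,1,1,0)
step 3: output 3; order=[1,2,3]; indeg=(1,0,0,0,0,1,0)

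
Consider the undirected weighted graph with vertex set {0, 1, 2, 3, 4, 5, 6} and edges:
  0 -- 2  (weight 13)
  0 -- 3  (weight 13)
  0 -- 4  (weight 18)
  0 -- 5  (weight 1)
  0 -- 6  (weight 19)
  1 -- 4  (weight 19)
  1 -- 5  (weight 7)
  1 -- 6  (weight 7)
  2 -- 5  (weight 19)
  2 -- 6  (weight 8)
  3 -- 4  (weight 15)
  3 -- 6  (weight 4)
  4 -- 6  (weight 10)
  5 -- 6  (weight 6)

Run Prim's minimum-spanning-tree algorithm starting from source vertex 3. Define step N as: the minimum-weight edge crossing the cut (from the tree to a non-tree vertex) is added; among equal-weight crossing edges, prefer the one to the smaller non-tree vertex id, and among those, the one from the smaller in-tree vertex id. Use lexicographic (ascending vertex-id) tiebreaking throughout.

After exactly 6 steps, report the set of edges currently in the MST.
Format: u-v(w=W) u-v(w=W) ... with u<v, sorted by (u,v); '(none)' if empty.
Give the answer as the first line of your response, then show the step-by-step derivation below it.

0-5(w=1) 1-5(w=7) 2-6(w=8) 3-6(w=4) 4-6(w=10) 5-6(w=6)

step 1: add edge 3-6 (w=4); MST = {3-6(w=4)}
step 2: add edge 5-6 (w=6); MST = {3-6(w=4) 5-6(w=6)}
step 3: add edge 0-5 (w=1); MST = {0-5(w=1) 3-6(w=4) 5-6(w=6)}
step 4: add edge 1-5 (w=7); MST = {0-5(w=1) 1-5(w=7) 3-6(w=4) 5-6(w=6)}
step 5: add edge 2-6 (w=8); MST = {0-5(w=1) 1-5(w=7) 2-6(w=8) 3-6(w=4) 5-6(w=6)}
step 6: add edge 4-6 (w=10); MST = {0-5(w=1) 1-5(w=7) 2-6(w=8) 3-6(w=4) 4-6(w=10) 5-6(w=6)}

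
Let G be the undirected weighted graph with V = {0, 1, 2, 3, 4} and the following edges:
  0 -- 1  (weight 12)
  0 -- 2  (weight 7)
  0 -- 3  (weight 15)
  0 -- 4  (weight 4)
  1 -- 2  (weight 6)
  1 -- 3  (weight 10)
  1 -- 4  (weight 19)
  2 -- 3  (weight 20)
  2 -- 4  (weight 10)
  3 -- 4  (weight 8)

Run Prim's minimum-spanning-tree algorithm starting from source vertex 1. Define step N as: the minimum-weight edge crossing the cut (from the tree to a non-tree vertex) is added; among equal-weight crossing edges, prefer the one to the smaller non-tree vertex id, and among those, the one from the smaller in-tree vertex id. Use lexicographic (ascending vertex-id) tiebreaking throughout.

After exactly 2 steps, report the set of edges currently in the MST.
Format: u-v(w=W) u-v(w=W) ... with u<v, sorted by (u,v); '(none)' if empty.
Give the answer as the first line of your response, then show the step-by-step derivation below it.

0-2(w=7) 1-2(w=6)

step 1: add edge 1-2 (w=6); MST = {1-2(w=6)}
step 2: add edge 0-2 (w=7); MST = {0-2(w=7) 1-2(w=6)}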